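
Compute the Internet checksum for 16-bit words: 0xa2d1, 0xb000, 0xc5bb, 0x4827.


Sum all words (with carry folding):
+ 0xa2d1 = 0xa2d1
+ 0xb000 = 0x52d2
+ 0xc5bb = 0x188e
+ 0x4827 = 0x60b5
One's complement: ~0x60b5
Checksum = 0x9f4a


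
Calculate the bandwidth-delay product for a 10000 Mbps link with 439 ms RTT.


BDP = bandwidth * RTT
= 10000 Mbps * 439 ms
= 10000 * 1e6 * 439 / 1000 bits
= 4390000000 bits
= 548750000 bytes
= 535888.6719 KB
BDP = 4390000000 bits (548750000 bytes)


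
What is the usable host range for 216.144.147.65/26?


Network: 216.144.147.64
Broadcast: 216.144.147.127
First usable = network + 1
Last usable = broadcast - 1
Range: 216.144.147.65 to 216.144.147.126


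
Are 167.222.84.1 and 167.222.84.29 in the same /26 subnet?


Mask: 255.255.255.192
167.222.84.1 AND mask = 167.222.84.0
167.222.84.29 AND mask = 167.222.84.0
Yes, same subnet (167.222.84.0)


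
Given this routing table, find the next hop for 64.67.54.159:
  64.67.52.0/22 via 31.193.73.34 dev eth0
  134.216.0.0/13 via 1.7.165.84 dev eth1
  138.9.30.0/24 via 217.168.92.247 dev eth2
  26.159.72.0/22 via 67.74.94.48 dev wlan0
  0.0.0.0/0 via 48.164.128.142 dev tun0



Longest prefix match for 64.67.54.159:
  /22 64.67.52.0: MATCH
  /13 134.216.0.0: no
  /24 138.9.30.0: no
  /22 26.159.72.0: no
  /0 0.0.0.0: MATCH
Selected: next-hop 31.193.73.34 via eth0 (matched /22)


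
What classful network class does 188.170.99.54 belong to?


First octet: 188
Binary: 10111100
10xxxxxx -> Class B (128-191)
Class B, default mask 255.255.0.0 (/16)


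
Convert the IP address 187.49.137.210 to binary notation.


187 = 10111011
49 = 00110001
137 = 10001001
210 = 11010010
Binary: 10111011.00110001.10001001.11010010


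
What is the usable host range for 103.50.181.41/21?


Network: 103.50.176.0
Broadcast: 103.50.183.255
First usable = network + 1
Last usable = broadcast - 1
Range: 103.50.176.1 to 103.50.183.254


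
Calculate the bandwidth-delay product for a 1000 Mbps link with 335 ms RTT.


BDP = bandwidth * RTT
= 1000 Mbps * 335 ms
= 1000 * 1e6 * 335 / 1000 bits
= 335000000 bits
= 41875000 bytes
= 40893.5547 KB
BDP = 335000000 bits (41875000 bytes)


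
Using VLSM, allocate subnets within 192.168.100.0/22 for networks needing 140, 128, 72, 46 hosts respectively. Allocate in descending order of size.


140 hosts -> /24 (254 usable): 192.168.100.0/24
128 hosts -> /24 (254 usable): 192.168.101.0/24
72 hosts -> /25 (126 usable): 192.168.102.0/25
46 hosts -> /26 (62 usable): 192.168.102.128/26
Allocation: 192.168.100.0/24 (140 hosts, 254 usable); 192.168.101.0/24 (128 hosts, 254 usable); 192.168.102.0/25 (72 hosts, 126 usable); 192.168.102.128/26 (46 hosts, 62 usable)


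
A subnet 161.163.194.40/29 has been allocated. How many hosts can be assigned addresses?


Host bits = 32 - 29 = 3
Total addresses = 2^3 = 8
Usable = total - 2 (network and broadcast)
Usable hosts: 6


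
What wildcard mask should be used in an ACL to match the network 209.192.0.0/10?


Subnet mask: 255.192.0.0
Wildcard = 255.255.255.255 - subnet mask
255 - 255 = 0
255 - 192 = 63
255 - 0 = 255
255 - 0 = 255
Wildcard: 0.63.255.255


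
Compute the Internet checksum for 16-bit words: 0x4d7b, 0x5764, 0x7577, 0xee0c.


Sum all words (with carry folding):
+ 0x4d7b = 0x4d7b
+ 0x5764 = 0xa4df
+ 0x7577 = 0x1a57
+ 0xee0c = 0x0864
One's complement: ~0x0864
Checksum = 0xf79b


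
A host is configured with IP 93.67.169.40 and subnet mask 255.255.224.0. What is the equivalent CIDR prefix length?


Binary: 11111111.11111111.11100000.00000000
Count leading 1s
Prefix: /19


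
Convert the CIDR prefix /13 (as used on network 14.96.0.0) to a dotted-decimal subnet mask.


/13 means 13 network bits, 19 host bits
Binary: 11111111111110000000000000000000
Mask: 255.248.0.0


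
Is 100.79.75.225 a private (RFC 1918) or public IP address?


RFC 1918 private ranges:
  10.0.0.0/8 (10.0.0.0 - 10.255.255.255)
  172.16.0.0/12 (172.16.0.0 - 172.31.255.255)
  192.168.0.0/16 (192.168.0.0 - 192.168.255.255)
Public (not in any RFC 1918 range)


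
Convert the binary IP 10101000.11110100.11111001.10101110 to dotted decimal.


10101000 = 168
11110100 = 244
11111001 = 249
10101110 = 174
IP: 168.244.249.174


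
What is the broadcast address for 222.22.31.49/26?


Network: 222.22.31.0/26
Host bits = 6
Set all host bits to 1:
Broadcast: 222.22.31.63


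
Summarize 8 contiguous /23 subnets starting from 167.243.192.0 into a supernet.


Original prefix: /23
Number of subnets: 8 = 2^3
New prefix = 23 - 3 = 20
Supernet: 167.243.192.0/20


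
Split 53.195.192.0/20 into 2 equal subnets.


New prefix = 20 + 1 = 21
Each subnet has 2048 addresses
  53.195.192.0/21
  53.195.200.0/21
Subnets: 53.195.192.0/21, 53.195.200.0/21


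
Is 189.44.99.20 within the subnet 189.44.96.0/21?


Subnet network: 189.44.96.0
Test IP AND mask: 189.44.96.0
Yes, 189.44.99.20 is in 189.44.96.0/21


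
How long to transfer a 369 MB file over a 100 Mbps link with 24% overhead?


Effective throughput = 100 * (1 - 24/100) = 76 Mbps
File size in Mb = 369 * 8 = 2952 Mb
Time = 2952 / 76
Time = 38.8421 seconds


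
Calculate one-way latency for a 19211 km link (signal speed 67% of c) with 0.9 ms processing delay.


Speed = 0.67 * 3e5 km/s = 201000 km/s
Propagation delay = 19211 / 201000 = 0.0956 s = 95.5771 ms
Processing delay = 0.9 ms
Total one-way latency = 96.4771 ms


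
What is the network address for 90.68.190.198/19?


IP:   01011010.01000100.10111110.11000110
Mask: 11111111.11111111.11100000.00000000
AND operation:
Net:  01011010.01000100.10100000.00000000
Network: 90.68.160.0/19


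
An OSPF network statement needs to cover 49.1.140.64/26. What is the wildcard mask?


Subnet mask: 255.255.255.192
Wildcard = 255.255.255.255 - subnet mask
255 - 255 = 0
255 - 255 = 0
255 - 255 = 0
255 - 192 = 63
Wildcard: 0.0.0.63


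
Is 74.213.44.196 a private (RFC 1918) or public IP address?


RFC 1918 private ranges:
  10.0.0.0/8 (10.0.0.0 - 10.255.255.255)
  172.16.0.0/12 (172.16.0.0 - 172.31.255.255)
  192.168.0.0/16 (192.168.0.0 - 192.168.255.255)
Public (not in any RFC 1918 range)


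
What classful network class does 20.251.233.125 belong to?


First octet: 20
Binary: 00010100
0xxxxxxx -> Class A (1-126)
Class A, default mask 255.0.0.0 (/8)


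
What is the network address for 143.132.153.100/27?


IP:   10001111.10000100.10011001.01100100
Mask: 11111111.11111111.11111111.11100000
AND operation:
Net:  10001111.10000100.10011001.01100000
Network: 143.132.153.96/27


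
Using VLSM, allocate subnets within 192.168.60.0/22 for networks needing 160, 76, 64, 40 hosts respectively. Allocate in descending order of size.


160 hosts -> /24 (254 usable): 192.168.60.0/24
76 hosts -> /25 (126 usable): 192.168.61.0/25
64 hosts -> /25 (126 usable): 192.168.61.128/25
40 hosts -> /26 (62 usable): 192.168.62.0/26
Allocation: 192.168.60.0/24 (160 hosts, 254 usable); 192.168.61.0/25 (76 hosts, 126 usable); 192.168.61.128/25 (64 hosts, 126 usable); 192.168.62.0/26 (40 hosts, 62 usable)


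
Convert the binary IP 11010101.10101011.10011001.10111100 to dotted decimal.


11010101 = 213
10101011 = 171
10011001 = 153
10111100 = 188
IP: 213.171.153.188


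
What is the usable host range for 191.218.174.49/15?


Network: 191.218.0.0
Broadcast: 191.219.255.255
First usable = network + 1
Last usable = broadcast - 1
Range: 191.218.0.1 to 191.219.255.254


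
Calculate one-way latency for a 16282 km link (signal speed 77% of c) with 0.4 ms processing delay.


Speed = 0.77 * 3e5 km/s = 231000 km/s
Propagation delay = 16282 / 231000 = 0.0705 s = 70.4848 ms
Processing delay = 0.4 ms
Total one-way latency = 70.8848 ms


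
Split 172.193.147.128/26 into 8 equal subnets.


New prefix = 26 + 3 = 29
Each subnet has 8 addresses
  172.193.147.128/29
  172.193.147.136/29
  172.193.147.144/29
  172.193.147.152/29
  172.193.147.160/29
  172.193.147.168/29
  172.193.147.176/29
  172.193.147.184/29
Subnets: 172.193.147.128/29, 172.193.147.136/29, 172.193.147.144/29, 172.193.147.152/29, 172.193.147.160/29, 172.193.147.168/29, 172.193.147.176/29, 172.193.147.184/29


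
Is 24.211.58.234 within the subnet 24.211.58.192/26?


Subnet network: 24.211.58.192
Test IP AND mask: 24.211.58.192
Yes, 24.211.58.234 is in 24.211.58.192/26


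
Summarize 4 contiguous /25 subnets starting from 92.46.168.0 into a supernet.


Original prefix: /25
Number of subnets: 4 = 2^2
New prefix = 25 - 2 = 23
Supernet: 92.46.168.0/23


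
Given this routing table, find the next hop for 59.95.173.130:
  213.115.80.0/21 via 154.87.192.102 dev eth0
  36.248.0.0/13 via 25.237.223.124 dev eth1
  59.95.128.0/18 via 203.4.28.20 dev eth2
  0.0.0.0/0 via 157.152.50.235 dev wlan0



Longest prefix match for 59.95.173.130:
  /21 213.115.80.0: no
  /13 36.248.0.0: no
  /18 59.95.128.0: MATCH
  /0 0.0.0.0: MATCH
Selected: next-hop 203.4.28.20 via eth2 (matched /18)


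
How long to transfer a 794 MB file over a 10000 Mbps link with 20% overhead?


Effective throughput = 10000 * (1 - 20/100) = 8000 Mbps
File size in Mb = 794 * 8 = 6352 Mb
Time = 6352 / 8000
Time = 0.794 seconds


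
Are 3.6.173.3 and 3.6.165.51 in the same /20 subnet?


Mask: 255.255.240.0
3.6.173.3 AND mask = 3.6.160.0
3.6.165.51 AND mask = 3.6.160.0
Yes, same subnet (3.6.160.0)


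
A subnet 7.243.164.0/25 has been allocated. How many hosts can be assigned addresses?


Host bits = 32 - 25 = 7
Total addresses = 2^7 = 128
Usable = total - 2 (network and broadcast)
Usable hosts: 126


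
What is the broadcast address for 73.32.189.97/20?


Network: 73.32.176.0/20
Host bits = 12
Set all host bits to 1:
Broadcast: 73.32.191.255


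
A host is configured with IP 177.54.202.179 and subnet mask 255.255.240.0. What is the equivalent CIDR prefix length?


Binary: 11111111.11111111.11110000.00000000
Count leading 1s
Prefix: /20


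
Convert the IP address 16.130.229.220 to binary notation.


16 = 00010000
130 = 10000010
229 = 11100101
220 = 11011100
Binary: 00010000.10000010.11100101.11011100


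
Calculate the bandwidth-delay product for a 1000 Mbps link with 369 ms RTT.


BDP = bandwidth * RTT
= 1000 Mbps * 369 ms
= 1000 * 1e6 * 369 / 1000 bits
= 369000000 bits
= 46125000 bytes
= 45043.9453 KB
BDP = 369000000 bits (46125000 bytes)


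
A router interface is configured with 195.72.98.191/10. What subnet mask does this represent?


/10 means 10 network bits, 22 host bits
Binary: 11111111110000000000000000000000
Mask: 255.192.0.0


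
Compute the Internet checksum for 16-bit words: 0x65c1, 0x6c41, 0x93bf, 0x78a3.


Sum all words (with carry folding):
+ 0x65c1 = 0x65c1
+ 0x6c41 = 0xd202
+ 0x93bf = 0x65c2
+ 0x78a3 = 0xde65
One's complement: ~0xde65
Checksum = 0x219a


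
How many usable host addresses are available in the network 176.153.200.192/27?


Host bits = 32 - 27 = 5
Total addresses = 2^5 = 32
Usable = total - 2 (network and broadcast)
Usable hosts: 30


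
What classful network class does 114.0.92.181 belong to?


First octet: 114
Binary: 01110010
0xxxxxxx -> Class A (1-126)
Class A, default mask 255.0.0.0 (/8)


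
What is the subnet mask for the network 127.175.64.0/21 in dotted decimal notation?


/21 means 21 network bits, 11 host bits
Binary: 11111111111111111111100000000000
Mask: 255.255.248.0


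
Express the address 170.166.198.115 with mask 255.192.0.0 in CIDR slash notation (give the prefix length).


Binary: 11111111.11000000.00000000.00000000
Count leading 1s
Prefix: /10


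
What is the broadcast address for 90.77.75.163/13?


Network: 90.72.0.0/13
Host bits = 19
Set all host bits to 1:
Broadcast: 90.79.255.255


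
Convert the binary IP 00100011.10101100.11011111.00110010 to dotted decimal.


00100011 = 35
10101100 = 172
11011111 = 223
00110010 = 50
IP: 35.172.223.50


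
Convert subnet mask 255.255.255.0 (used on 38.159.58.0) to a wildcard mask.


Subnet mask: 255.255.255.0
Wildcard = 255.255.255.255 - subnet mask
255 - 255 = 0
255 - 255 = 0
255 - 255 = 0
255 - 0 = 255
Wildcard: 0.0.0.255


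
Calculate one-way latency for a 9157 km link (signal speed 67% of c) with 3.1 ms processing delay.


Speed = 0.67 * 3e5 km/s = 201000 km/s
Propagation delay = 9157 / 201000 = 0.0456 s = 45.5572 ms
Processing delay = 3.1 ms
Total one-way latency = 48.6572 ms


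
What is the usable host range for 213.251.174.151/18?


Network: 213.251.128.0
Broadcast: 213.251.191.255
First usable = network + 1
Last usable = broadcast - 1
Range: 213.251.128.1 to 213.251.191.254


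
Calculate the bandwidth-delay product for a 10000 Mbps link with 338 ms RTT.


BDP = bandwidth * RTT
= 10000 Mbps * 338 ms
= 10000 * 1e6 * 338 / 1000 bits
= 3380000000 bits
= 422500000 bytes
= 412597.6562 KB
BDP = 3380000000 bits (422500000 bytes)


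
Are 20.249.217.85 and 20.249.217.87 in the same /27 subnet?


Mask: 255.255.255.224
20.249.217.85 AND mask = 20.249.217.64
20.249.217.87 AND mask = 20.249.217.64
Yes, same subnet (20.249.217.64)


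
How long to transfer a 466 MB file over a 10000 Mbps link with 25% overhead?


Effective throughput = 10000 * (1 - 25/100) = 7500 Mbps
File size in Mb = 466 * 8 = 3728 Mb
Time = 3728 / 7500
Time = 0.4971 seconds


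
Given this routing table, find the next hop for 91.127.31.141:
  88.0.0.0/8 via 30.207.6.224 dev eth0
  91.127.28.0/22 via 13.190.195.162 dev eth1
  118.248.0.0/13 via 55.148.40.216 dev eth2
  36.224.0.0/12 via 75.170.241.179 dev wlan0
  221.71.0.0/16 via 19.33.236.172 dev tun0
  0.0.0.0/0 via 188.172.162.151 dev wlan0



Longest prefix match for 91.127.31.141:
  /8 88.0.0.0: no
  /22 91.127.28.0: MATCH
  /13 118.248.0.0: no
  /12 36.224.0.0: no
  /16 221.71.0.0: no
  /0 0.0.0.0: MATCH
Selected: next-hop 13.190.195.162 via eth1 (matched /22)


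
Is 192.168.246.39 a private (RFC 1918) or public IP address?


RFC 1918 private ranges:
  10.0.0.0/8 (10.0.0.0 - 10.255.255.255)
  172.16.0.0/12 (172.16.0.0 - 172.31.255.255)
  192.168.0.0/16 (192.168.0.0 - 192.168.255.255)
Private (in 192.168.0.0/16)


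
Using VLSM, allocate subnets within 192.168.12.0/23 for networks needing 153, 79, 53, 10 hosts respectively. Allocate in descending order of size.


153 hosts -> /24 (254 usable): 192.168.12.0/24
79 hosts -> /25 (126 usable): 192.168.13.0/25
53 hosts -> /26 (62 usable): 192.168.13.128/26
10 hosts -> /28 (14 usable): 192.168.13.192/28
Allocation: 192.168.12.0/24 (153 hosts, 254 usable); 192.168.13.0/25 (79 hosts, 126 usable); 192.168.13.128/26 (53 hosts, 62 usable); 192.168.13.192/28 (10 hosts, 14 usable)


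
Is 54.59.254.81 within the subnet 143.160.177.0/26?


Subnet network: 143.160.177.0
Test IP AND mask: 54.59.254.64
No, 54.59.254.81 is not in 143.160.177.0/26


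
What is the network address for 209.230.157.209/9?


IP:   11010001.11100110.10011101.11010001
Mask: 11111111.10000000.00000000.00000000
AND operation:
Net:  11010001.10000000.00000000.00000000
Network: 209.128.0.0/9


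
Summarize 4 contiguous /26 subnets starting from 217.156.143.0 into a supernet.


Original prefix: /26
Number of subnets: 4 = 2^2
New prefix = 26 - 2 = 24
Supernet: 217.156.143.0/24


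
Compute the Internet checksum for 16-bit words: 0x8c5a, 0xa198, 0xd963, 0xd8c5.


Sum all words (with carry folding):
+ 0x8c5a = 0x8c5a
+ 0xa198 = 0x2df3
+ 0xd963 = 0x0757
+ 0xd8c5 = 0xe01c
One's complement: ~0xe01c
Checksum = 0x1fe3


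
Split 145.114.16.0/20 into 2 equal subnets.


New prefix = 20 + 1 = 21
Each subnet has 2048 addresses
  145.114.16.0/21
  145.114.24.0/21
Subnets: 145.114.16.0/21, 145.114.24.0/21


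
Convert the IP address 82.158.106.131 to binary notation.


82 = 01010010
158 = 10011110
106 = 01101010
131 = 10000011
Binary: 01010010.10011110.01101010.10000011


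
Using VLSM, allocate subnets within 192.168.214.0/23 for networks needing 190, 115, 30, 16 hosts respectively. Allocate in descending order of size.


190 hosts -> /24 (254 usable): 192.168.214.0/24
115 hosts -> /25 (126 usable): 192.168.215.0/25
30 hosts -> /27 (30 usable): 192.168.215.128/27
16 hosts -> /27 (30 usable): 192.168.215.160/27
Allocation: 192.168.214.0/24 (190 hosts, 254 usable); 192.168.215.0/25 (115 hosts, 126 usable); 192.168.215.128/27 (30 hosts, 30 usable); 192.168.215.160/27 (16 hosts, 30 usable)


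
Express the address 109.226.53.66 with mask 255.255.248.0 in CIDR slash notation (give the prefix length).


Binary: 11111111.11111111.11111000.00000000
Count leading 1s
Prefix: /21


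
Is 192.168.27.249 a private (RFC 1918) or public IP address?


RFC 1918 private ranges:
  10.0.0.0/8 (10.0.0.0 - 10.255.255.255)
  172.16.0.0/12 (172.16.0.0 - 172.31.255.255)
  192.168.0.0/16 (192.168.0.0 - 192.168.255.255)
Private (in 192.168.0.0/16)


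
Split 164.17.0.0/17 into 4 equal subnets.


New prefix = 17 + 2 = 19
Each subnet has 8192 addresses
  164.17.0.0/19
  164.17.32.0/19
  164.17.64.0/19
  164.17.96.0/19
Subnets: 164.17.0.0/19, 164.17.32.0/19, 164.17.64.0/19, 164.17.96.0/19


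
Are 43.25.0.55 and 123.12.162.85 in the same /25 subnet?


Mask: 255.255.255.128
43.25.0.55 AND mask = 43.25.0.0
123.12.162.85 AND mask = 123.12.162.0
No, different subnets (43.25.0.0 vs 123.12.162.0)


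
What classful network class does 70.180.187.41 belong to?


First octet: 70
Binary: 01000110
0xxxxxxx -> Class A (1-126)
Class A, default mask 255.0.0.0 (/8)


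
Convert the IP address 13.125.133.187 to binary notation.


13 = 00001101
125 = 01111101
133 = 10000101
187 = 10111011
Binary: 00001101.01111101.10000101.10111011


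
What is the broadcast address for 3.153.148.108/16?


Network: 3.153.0.0/16
Host bits = 16
Set all host bits to 1:
Broadcast: 3.153.255.255


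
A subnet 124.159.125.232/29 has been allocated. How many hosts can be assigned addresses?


Host bits = 32 - 29 = 3
Total addresses = 2^3 = 8
Usable = total - 2 (network and broadcast)
Usable hosts: 6


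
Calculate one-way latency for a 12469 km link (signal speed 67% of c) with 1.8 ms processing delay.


Speed = 0.67 * 3e5 km/s = 201000 km/s
Propagation delay = 12469 / 201000 = 0.062 s = 62.0348 ms
Processing delay = 1.8 ms
Total one-way latency = 63.8348 ms


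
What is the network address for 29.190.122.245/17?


IP:   00011101.10111110.01111010.11110101
Mask: 11111111.11111111.10000000.00000000
AND operation:
Net:  00011101.10111110.00000000.00000000
Network: 29.190.0.0/17


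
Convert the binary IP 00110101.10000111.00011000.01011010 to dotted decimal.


00110101 = 53
10000111 = 135
00011000 = 24
01011010 = 90
IP: 53.135.24.90


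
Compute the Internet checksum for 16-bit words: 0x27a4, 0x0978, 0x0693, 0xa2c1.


Sum all words (with carry folding):
+ 0x27a4 = 0x27a4
+ 0x0978 = 0x311c
+ 0x0693 = 0x37af
+ 0xa2c1 = 0xda70
One's complement: ~0xda70
Checksum = 0x258f


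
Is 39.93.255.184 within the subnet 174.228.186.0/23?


Subnet network: 174.228.186.0
Test IP AND mask: 39.93.254.0
No, 39.93.255.184 is not in 174.228.186.0/23


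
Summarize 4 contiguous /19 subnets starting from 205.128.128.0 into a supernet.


Original prefix: /19
Number of subnets: 4 = 2^2
New prefix = 19 - 2 = 17
Supernet: 205.128.128.0/17


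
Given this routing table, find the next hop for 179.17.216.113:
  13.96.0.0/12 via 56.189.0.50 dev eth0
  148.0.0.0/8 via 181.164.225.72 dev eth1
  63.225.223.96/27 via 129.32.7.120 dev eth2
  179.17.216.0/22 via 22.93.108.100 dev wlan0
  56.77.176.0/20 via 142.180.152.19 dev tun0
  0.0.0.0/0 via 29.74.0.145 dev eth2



Longest prefix match for 179.17.216.113:
  /12 13.96.0.0: no
  /8 148.0.0.0: no
  /27 63.225.223.96: no
  /22 179.17.216.0: MATCH
  /20 56.77.176.0: no
  /0 0.0.0.0: MATCH
Selected: next-hop 22.93.108.100 via wlan0 (matched /22)


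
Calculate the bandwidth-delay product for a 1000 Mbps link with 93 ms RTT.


BDP = bandwidth * RTT
= 1000 Mbps * 93 ms
= 1000 * 1e6 * 93 / 1000 bits
= 93000000 bits
= 11625000 bytes
= 11352.5391 KB
BDP = 93000000 bits (11625000 bytes)


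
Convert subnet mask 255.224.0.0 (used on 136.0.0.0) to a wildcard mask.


Subnet mask: 255.224.0.0
Wildcard = 255.255.255.255 - subnet mask
255 - 255 = 0
255 - 224 = 31
255 - 0 = 255
255 - 0 = 255
Wildcard: 0.31.255.255


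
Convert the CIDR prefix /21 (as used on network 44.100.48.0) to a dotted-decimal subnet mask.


/21 means 21 network bits, 11 host bits
Binary: 11111111111111111111100000000000
Mask: 255.255.248.0


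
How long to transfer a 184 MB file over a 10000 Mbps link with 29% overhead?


Effective throughput = 10000 * (1 - 29/100) = 7100 Mbps
File size in Mb = 184 * 8 = 1472 Mb
Time = 1472 / 7100
Time = 0.2073 seconds


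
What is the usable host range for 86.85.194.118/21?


Network: 86.85.192.0
Broadcast: 86.85.199.255
First usable = network + 1
Last usable = broadcast - 1
Range: 86.85.192.1 to 86.85.199.254


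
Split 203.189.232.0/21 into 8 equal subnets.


New prefix = 21 + 3 = 24
Each subnet has 256 addresses
  203.189.232.0/24
  203.189.233.0/24
  203.189.234.0/24
  203.189.235.0/24
  203.189.236.0/24
  203.189.237.0/24
  203.189.238.0/24
  203.189.239.0/24
Subnets: 203.189.232.0/24, 203.189.233.0/24, 203.189.234.0/24, 203.189.235.0/24, 203.189.236.0/24, 203.189.237.0/24, 203.189.238.0/24, 203.189.239.0/24


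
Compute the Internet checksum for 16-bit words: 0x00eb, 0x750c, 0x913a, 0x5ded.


Sum all words (with carry folding):
+ 0x00eb = 0x00eb
+ 0x750c = 0x75f7
+ 0x913a = 0x0732
+ 0x5ded = 0x651f
One's complement: ~0x651f
Checksum = 0x9ae0


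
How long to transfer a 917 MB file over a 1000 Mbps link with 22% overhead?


Effective throughput = 1000 * (1 - 22/100) = 780 Mbps
File size in Mb = 917 * 8 = 7336 Mb
Time = 7336 / 780
Time = 9.4051 seconds


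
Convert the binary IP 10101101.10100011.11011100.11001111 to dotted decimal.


10101101 = 173
10100011 = 163
11011100 = 220
11001111 = 207
IP: 173.163.220.207


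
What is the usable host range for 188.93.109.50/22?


Network: 188.93.108.0
Broadcast: 188.93.111.255
First usable = network + 1
Last usable = broadcast - 1
Range: 188.93.108.1 to 188.93.111.254


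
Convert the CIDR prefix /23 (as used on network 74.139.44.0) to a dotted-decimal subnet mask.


/23 means 23 network bits, 9 host bits
Binary: 11111111111111111111111000000000
Mask: 255.255.254.0


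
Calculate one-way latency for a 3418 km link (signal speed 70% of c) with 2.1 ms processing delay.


Speed = 0.7 * 3e5 km/s = 210000 km/s
Propagation delay = 3418 / 210000 = 0.0163 s = 16.2762 ms
Processing delay = 2.1 ms
Total one-way latency = 18.3762 ms


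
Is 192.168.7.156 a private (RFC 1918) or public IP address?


RFC 1918 private ranges:
  10.0.0.0/8 (10.0.0.0 - 10.255.255.255)
  172.16.0.0/12 (172.16.0.0 - 172.31.255.255)
  192.168.0.0/16 (192.168.0.0 - 192.168.255.255)
Private (in 192.168.0.0/16)


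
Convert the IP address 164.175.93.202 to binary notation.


164 = 10100100
175 = 10101111
93 = 01011101
202 = 11001010
Binary: 10100100.10101111.01011101.11001010


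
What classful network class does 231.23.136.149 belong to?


First octet: 231
Binary: 11100111
1110xxxx -> Class D (224-239)
Class D (multicast), default mask N/A


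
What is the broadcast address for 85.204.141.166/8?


Network: 85.0.0.0/8
Host bits = 24
Set all host bits to 1:
Broadcast: 85.255.255.255


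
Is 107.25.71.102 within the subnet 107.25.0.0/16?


Subnet network: 107.25.0.0
Test IP AND mask: 107.25.0.0
Yes, 107.25.71.102 is in 107.25.0.0/16


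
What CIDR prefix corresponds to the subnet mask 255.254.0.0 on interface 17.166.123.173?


Binary: 11111111.11111110.00000000.00000000
Count leading 1s
Prefix: /15


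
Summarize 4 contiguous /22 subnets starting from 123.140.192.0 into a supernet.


Original prefix: /22
Number of subnets: 4 = 2^2
New prefix = 22 - 2 = 20
Supernet: 123.140.192.0/20


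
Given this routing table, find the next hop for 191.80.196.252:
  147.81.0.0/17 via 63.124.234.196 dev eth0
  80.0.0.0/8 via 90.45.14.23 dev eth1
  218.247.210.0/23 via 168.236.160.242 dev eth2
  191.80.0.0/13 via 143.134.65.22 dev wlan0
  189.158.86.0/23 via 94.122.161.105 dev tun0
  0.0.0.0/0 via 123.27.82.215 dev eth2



Longest prefix match for 191.80.196.252:
  /17 147.81.0.0: no
  /8 80.0.0.0: no
  /23 218.247.210.0: no
  /13 191.80.0.0: MATCH
  /23 189.158.86.0: no
  /0 0.0.0.0: MATCH
Selected: next-hop 143.134.65.22 via wlan0 (matched /13)


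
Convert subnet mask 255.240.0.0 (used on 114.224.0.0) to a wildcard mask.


Subnet mask: 255.240.0.0
Wildcard = 255.255.255.255 - subnet mask
255 - 255 = 0
255 - 240 = 15
255 - 0 = 255
255 - 0 = 255
Wildcard: 0.15.255.255


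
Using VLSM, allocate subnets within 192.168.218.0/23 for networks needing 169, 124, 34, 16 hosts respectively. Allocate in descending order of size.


169 hosts -> /24 (254 usable): 192.168.218.0/24
124 hosts -> /25 (126 usable): 192.168.219.0/25
34 hosts -> /26 (62 usable): 192.168.219.128/26
16 hosts -> /27 (30 usable): 192.168.219.192/27
Allocation: 192.168.218.0/24 (169 hosts, 254 usable); 192.168.219.0/25 (124 hosts, 126 usable); 192.168.219.128/26 (34 hosts, 62 usable); 192.168.219.192/27 (16 hosts, 30 usable)


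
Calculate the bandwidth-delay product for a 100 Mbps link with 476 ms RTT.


BDP = bandwidth * RTT
= 100 Mbps * 476 ms
= 100 * 1e6 * 476 / 1000 bits
= 47600000 bits
= 5950000 bytes
= 5810.5469 KB
BDP = 47600000 bits (5950000 bytes)


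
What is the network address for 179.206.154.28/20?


IP:   10110011.11001110.10011010.00011100
Mask: 11111111.11111111.11110000.00000000
AND operation:
Net:  10110011.11001110.10010000.00000000
Network: 179.206.144.0/20


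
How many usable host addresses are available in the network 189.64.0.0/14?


Host bits = 32 - 14 = 18
Total addresses = 2^18 = 262144
Usable = total - 2 (network and broadcast)
Usable hosts: 262142


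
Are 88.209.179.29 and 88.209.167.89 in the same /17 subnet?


Mask: 255.255.128.0
88.209.179.29 AND mask = 88.209.128.0
88.209.167.89 AND mask = 88.209.128.0
Yes, same subnet (88.209.128.0)


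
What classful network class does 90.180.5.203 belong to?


First octet: 90
Binary: 01011010
0xxxxxxx -> Class A (1-126)
Class A, default mask 255.0.0.0 (/8)


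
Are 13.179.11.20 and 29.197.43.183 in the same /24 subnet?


Mask: 255.255.255.0
13.179.11.20 AND mask = 13.179.11.0
29.197.43.183 AND mask = 29.197.43.0
No, different subnets (13.179.11.0 vs 29.197.43.0)


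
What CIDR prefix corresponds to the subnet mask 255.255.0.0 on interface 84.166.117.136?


Binary: 11111111.11111111.00000000.00000000
Count leading 1s
Prefix: /16


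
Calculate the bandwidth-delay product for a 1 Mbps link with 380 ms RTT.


BDP = bandwidth * RTT
= 1 Mbps * 380 ms
= 1 * 1e6 * 380 / 1000 bits
= 380000 bits
= 47500 bytes
= 46.3867 KB
BDP = 380000 bits (47500 bytes)


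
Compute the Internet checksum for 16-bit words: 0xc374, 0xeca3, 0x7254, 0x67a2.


Sum all words (with carry folding):
+ 0xc374 = 0xc374
+ 0xeca3 = 0xb018
+ 0x7254 = 0x226d
+ 0x67a2 = 0x8a0f
One's complement: ~0x8a0f
Checksum = 0x75f0


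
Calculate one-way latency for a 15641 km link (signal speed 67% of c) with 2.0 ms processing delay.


Speed = 0.67 * 3e5 km/s = 201000 km/s
Propagation delay = 15641 / 201000 = 0.0778 s = 77.8159 ms
Processing delay = 2.0 ms
Total one-way latency = 79.8159 ms


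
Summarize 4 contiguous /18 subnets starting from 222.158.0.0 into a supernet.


Original prefix: /18
Number of subnets: 4 = 2^2
New prefix = 18 - 2 = 16
Supernet: 222.158.0.0/16


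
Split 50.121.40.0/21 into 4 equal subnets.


New prefix = 21 + 2 = 23
Each subnet has 512 addresses
  50.121.40.0/23
  50.121.42.0/23
  50.121.44.0/23
  50.121.46.0/23
Subnets: 50.121.40.0/23, 50.121.42.0/23, 50.121.44.0/23, 50.121.46.0/23


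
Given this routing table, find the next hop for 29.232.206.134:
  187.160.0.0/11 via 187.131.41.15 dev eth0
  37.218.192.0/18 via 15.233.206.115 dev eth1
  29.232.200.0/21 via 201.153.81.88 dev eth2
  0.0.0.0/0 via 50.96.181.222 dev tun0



Longest prefix match for 29.232.206.134:
  /11 187.160.0.0: no
  /18 37.218.192.0: no
  /21 29.232.200.0: MATCH
  /0 0.0.0.0: MATCH
Selected: next-hop 201.153.81.88 via eth2 (matched /21)


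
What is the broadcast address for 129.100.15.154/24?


Network: 129.100.15.0/24
Host bits = 8
Set all host bits to 1:
Broadcast: 129.100.15.255


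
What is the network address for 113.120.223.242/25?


IP:   01110001.01111000.11011111.11110010
Mask: 11111111.11111111.11111111.10000000
AND operation:
Net:  01110001.01111000.11011111.10000000
Network: 113.120.223.128/25


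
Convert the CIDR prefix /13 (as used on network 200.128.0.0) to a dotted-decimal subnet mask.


/13 means 13 network bits, 19 host bits
Binary: 11111111111110000000000000000000
Mask: 255.248.0.0


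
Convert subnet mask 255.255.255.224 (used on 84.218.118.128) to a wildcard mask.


Subnet mask: 255.255.255.224
Wildcard = 255.255.255.255 - subnet mask
255 - 255 = 0
255 - 255 = 0
255 - 255 = 0
255 - 224 = 31
Wildcard: 0.0.0.31


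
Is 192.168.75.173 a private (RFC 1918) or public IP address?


RFC 1918 private ranges:
  10.0.0.0/8 (10.0.0.0 - 10.255.255.255)
  172.16.0.0/12 (172.16.0.0 - 172.31.255.255)
  192.168.0.0/16 (192.168.0.0 - 192.168.255.255)
Private (in 192.168.0.0/16)


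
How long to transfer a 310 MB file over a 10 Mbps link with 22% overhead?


Effective throughput = 10 * (1 - 22/100) = 7.8 Mbps
File size in Mb = 310 * 8 = 2480 Mb
Time = 2480 / 7.8
Time = 317.9487 seconds


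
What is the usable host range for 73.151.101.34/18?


Network: 73.151.64.0
Broadcast: 73.151.127.255
First usable = network + 1
Last usable = broadcast - 1
Range: 73.151.64.1 to 73.151.127.254


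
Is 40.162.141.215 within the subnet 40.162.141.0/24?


Subnet network: 40.162.141.0
Test IP AND mask: 40.162.141.0
Yes, 40.162.141.215 is in 40.162.141.0/24


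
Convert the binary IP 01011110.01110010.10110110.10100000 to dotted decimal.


01011110 = 94
01110010 = 114
10110110 = 182
10100000 = 160
IP: 94.114.182.160


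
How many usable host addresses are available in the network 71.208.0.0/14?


Host bits = 32 - 14 = 18
Total addresses = 2^18 = 262144
Usable = total - 2 (network and broadcast)
Usable hosts: 262142


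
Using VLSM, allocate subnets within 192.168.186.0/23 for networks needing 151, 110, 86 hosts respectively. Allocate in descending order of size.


151 hosts -> /24 (254 usable): 192.168.186.0/24
110 hosts -> /25 (126 usable): 192.168.187.0/25
86 hosts -> /25 (126 usable): 192.168.187.128/25
Allocation: 192.168.186.0/24 (151 hosts, 254 usable); 192.168.187.0/25 (110 hosts, 126 usable); 192.168.187.128/25 (86 hosts, 126 usable)


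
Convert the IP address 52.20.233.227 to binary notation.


52 = 00110100
20 = 00010100
233 = 11101001
227 = 11100011
Binary: 00110100.00010100.11101001.11100011


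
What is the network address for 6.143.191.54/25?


IP:   00000110.10001111.10111111.00110110
Mask: 11111111.11111111.11111111.10000000
AND operation:
Net:  00000110.10001111.10111111.00000000
Network: 6.143.191.0/25


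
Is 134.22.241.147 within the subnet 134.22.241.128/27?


Subnet network: 134.22.241.128
Test IP AND mask: 134.22.241.128
Yes, 134.22.241.147 is in 134.22.241.128/27


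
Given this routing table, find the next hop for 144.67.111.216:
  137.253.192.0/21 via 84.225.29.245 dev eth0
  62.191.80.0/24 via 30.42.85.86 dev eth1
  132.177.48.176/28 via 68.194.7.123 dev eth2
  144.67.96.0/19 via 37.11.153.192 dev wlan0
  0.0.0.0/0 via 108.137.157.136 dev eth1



Longest prefix match for 144.67.111.216:
  /21 137.253.192.0: no
  /24 62.191.80.0: no
  /28 132.177.48.176: no
  /19 144.67.96.0: MATCH
  /0 0.0.0.0: MATCH
Selected: next-hop 37.11.153.192 via wlan0 (matched /19)


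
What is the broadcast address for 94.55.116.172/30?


Network: 94.55.116.172/30
Host bits = 2
Set all host bits to 1:
Broadcast: 94.55.116.175


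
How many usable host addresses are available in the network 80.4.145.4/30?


Host bits = 32 - 30 = 2
Total addresses = 2^2 = 4
Usable = total - 2 (network and broadcast)
Usable hosts: 2


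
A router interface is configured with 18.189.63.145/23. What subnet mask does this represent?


/23 means 23 network bits, 9 host bits
Binary: 11111111111111111111111000000000
Mask: 255.255.254.0


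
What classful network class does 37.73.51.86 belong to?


First octet: 37
Binary: 00100101
0xxxxxxx -> Class A (1-126)
Class A, default mask 255.0.0.0 (/8)


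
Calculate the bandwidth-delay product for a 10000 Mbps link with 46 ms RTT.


BDP = bandwidth * RTT
= 10000 Mbps * 46 ms
= 10000 * 1e6 * 46 / 1000 bits
= 460000000 bits
= 57500000 bytes
= 56152.3438 KB
BDP = 460000000 bits (57500000 bytes)


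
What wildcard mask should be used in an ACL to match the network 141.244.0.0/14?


Subnet mask: 255.252.0.0
Wildcard = 255.255.255.255 - subnet mask
255 - 255 = 0
255 - 252 = 3
255 - 0 = 255
255 - 0 = 255
Wildcard: 0.3.255.255


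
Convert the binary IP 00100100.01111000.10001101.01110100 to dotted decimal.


00100100 = 36
01111000 = 120
10001101 = 141
01110100 = 116
IP: 36.120.141.116


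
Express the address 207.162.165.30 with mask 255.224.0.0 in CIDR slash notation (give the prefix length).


Binary: 11111111.11100000.00000000.00000000
Count leading 1s
Prefix: /11


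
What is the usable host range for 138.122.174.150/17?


Network: 138.122.128.0
Broadcast: 138.122.255.255
First usable = network + 1
Last usable = broadcast - 1
Range: 138.122.128.1 to 138.122.255.254


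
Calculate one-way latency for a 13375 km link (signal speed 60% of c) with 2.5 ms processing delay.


Speed = 0.6 * 3e5 km/s = 180000 km/s
Propagation delay = 13375 / 180000 = 0.0743 s = 74.3056 ms
Processing delay = 2.5 ms
Total one-way latency = 76.8056 ms


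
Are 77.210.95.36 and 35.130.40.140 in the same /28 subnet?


Mask: 255.255.255.240
77.210.95.36 AND mask = 77.210.95.32
35.130.40.140 AND mask = 35.130.40.128
No, different subnets (77.210.95.32 vs 35.130.40.128)


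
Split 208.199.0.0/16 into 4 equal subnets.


New prefix = 16 + 2 = 18
Each subnet has 16384 addresses
  208.199.0.0/18
  208.199.64.0/18
  208.199.128.0/18
  208.199.192.0/18
Subnets: 208.199.0.0/18, 208.199.64.0/18, 208.199.128.0/18, 208.199.192.0/18


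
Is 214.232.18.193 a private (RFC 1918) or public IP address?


RFC 1918 private ranges:
  10.0.0.0/8 (10.0.0.0 - 10.255.255.255)
  172.16.0.0/12 (172.16.0.0 - 172.31.255.255)
  192.168.0.0/16 (192.168.0.0 - 192.168.255.255)
Public (not in any RFC 1918 range)


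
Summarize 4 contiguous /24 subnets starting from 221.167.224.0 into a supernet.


Original prefix: /24
Number of subnets: 4 = 2^2
New prefix = 24 - 2 = 22
Supernet: 221.167.224.0/22


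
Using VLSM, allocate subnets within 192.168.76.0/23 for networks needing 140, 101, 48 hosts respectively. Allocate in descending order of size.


140 hosts -> /24 (254 usable): 192.168.76.0/24
101 hosts -> /25 (126 usable): 192.168.77.0/25
48 hosts -> /26 (62 usable): 192.168.77.128/26
Allocation: 192.168.76.0/24 (140 hosts, 254 usable); 192.168.77.0/25 (101 hosts, 126 usable); 192.168.77.128/26 (48 hosts, 62 usable)


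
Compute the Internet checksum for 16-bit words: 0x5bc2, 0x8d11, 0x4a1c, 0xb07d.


Sum all words (with carry folding):
+ 0x5bc2 = 0x5bc2
+ 0x8d11 = 0xe8d3
+ 0x4a1c = 0x32f0
+ 0xb07d = 0xe36d
One's complement: ~0xe36d
Checksum = 0x1c92


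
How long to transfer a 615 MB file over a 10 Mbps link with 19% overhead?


Effective throughput = 10 * (1 - 19/100) = 8.1 Mbps
File size in Mb = 615 * 8 = 4920 Mb
Time = 4920 / 8.1
Time = 607.4074 seconds


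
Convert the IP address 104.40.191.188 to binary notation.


104 = 01101000
40 = 00101000
191 = 10111111
188 = 10111100
Binary: 01101000.00101000.10111111.10111100


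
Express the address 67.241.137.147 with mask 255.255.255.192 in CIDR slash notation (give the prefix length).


Binary: 11111111.11111111.11111111.11000000
Count leading 1s
Prefix: /26


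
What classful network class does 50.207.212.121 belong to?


First octet: 50
Binary: 00110010
0xxxxxxx -> Class A (1-126)
Class A, default mask 255.0.0.0 (/8)


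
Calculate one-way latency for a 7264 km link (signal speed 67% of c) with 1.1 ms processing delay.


Speed = 0.67 * 3e5 km/s = 201000 km/s
Propagation delay = 7264 / 201000 = 0.0361 s = 36.1393 ms
Processing delay = 1.1 ms
Total one-way latency = 37.2393 ms


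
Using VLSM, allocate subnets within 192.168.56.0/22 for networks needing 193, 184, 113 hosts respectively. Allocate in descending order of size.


193 hosts -> /24 (254 usable): 192.168.56.0/24
184 hosts -> /24 (254 usable): 192.168.57.0/24
113 hosts -> /25 (126 usable): 192.168.58.0/25
Allocation: 192.168.56.0/24 (193 hosts, 254 usable); 192.168.57.0/24 (184 hosts, 254 usable); 192.168.58.0/25 (113 hosts, 126 usable)


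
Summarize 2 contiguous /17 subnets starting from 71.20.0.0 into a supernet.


Original prefix: /17
Number of subnets: 2 = 2^1
New prefix = 17 - 1 = 16
Supernet: 71.20.0.0/16


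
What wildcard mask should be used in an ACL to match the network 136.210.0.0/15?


Subnet mask: 255.254.0.0
Wildcard = 255.255.255.255 - subnet mask
255 - 255 = 0
255 - 254 = 1
255 - 0 = 255
255 - 0 = 255
Wildcard: 0.1.255.255


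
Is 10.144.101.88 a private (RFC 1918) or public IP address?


RFC 1918 private ranges:
  10.0.0.0/8 (10.0.0.0 - 10.255.255.255)
  172.16.0.0/12 (172.16.0.0 - 172.31.255.255)
  192.168.0.0/16 (192.168.0.0 - 192.168.255.255)
Private (in 10.0.0.0/8)


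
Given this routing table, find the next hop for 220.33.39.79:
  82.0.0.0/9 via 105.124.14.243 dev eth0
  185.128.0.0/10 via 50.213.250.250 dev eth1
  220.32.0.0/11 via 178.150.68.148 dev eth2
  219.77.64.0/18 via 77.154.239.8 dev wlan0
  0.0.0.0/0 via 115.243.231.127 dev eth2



Longest prefix match for 220.33.39.79:
  /9 82.0.0.0: no
  /10 185.128.0.0: no
  /11 220.32.0.0: MATCH
  /18 219.77.64.0: no
  /0 0.0.0.0: MATCH
Selected: next-hop 178.150.68.148 via eth2 (matched /11)


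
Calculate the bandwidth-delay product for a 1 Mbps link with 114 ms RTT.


BDP = bandwidth * RTT
= 1 Mbps * 114 ms
= 1 * 1e6 * 114 / 1000 bits
= 114000 bits
= 14250 bytes
= 13.916 KB
BDP = 114000 bits (14250 bytes)


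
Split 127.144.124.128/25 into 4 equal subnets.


New prefix = 25 + 2 = 27
Each subnet has 32 addresses
  127.144.124.128/27
  127.144.124.160/27
  127.144.124.192/27
  127.144.124.224/27
Subnets: 127.144.124.128/27, 127.144.124.160/27, 127.144.124.192/27, 127.144.124.224/27


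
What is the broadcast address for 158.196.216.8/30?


Network: 158.196.216.8/30
Host bits = 2
Set all host bits to 1:
Broadcast: 158.196.216.11


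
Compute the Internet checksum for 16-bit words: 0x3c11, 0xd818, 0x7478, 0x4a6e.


Sum all words (with carry folding):
+ 0x3c11 = 0x3c11
+ 0xd818 = 0x142a
+ 0x7478 = 0x88a2
+ 0x4a6e = 0xd310
One's complement: ~0xd310
Checksum = 0x2cef


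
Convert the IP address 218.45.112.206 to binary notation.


218 = 11011010
45 = 00101101
112 = 01110000
206 = 11001110
Binary: 11011010.00101101.01110000.11001110


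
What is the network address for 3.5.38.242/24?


IP:   00000011.00000101.00100110.11110010
Mask: 11111111.11111111.11111111.00000000
AND operation:
Net:  00000011.00000101.00100110.00000000
Network: 3.5.38.0/24


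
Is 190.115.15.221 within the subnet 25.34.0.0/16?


Subnet network: 25.34.0.0
Test IP AND mask: 190.115.0.0
No, 190.115.15.221 is not in 25.34.0.0/16


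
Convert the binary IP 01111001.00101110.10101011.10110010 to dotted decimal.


01111001 = 121
00101110 = 46
10101011 = 171
10110010 = 178
IP: 121.46.171.178
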